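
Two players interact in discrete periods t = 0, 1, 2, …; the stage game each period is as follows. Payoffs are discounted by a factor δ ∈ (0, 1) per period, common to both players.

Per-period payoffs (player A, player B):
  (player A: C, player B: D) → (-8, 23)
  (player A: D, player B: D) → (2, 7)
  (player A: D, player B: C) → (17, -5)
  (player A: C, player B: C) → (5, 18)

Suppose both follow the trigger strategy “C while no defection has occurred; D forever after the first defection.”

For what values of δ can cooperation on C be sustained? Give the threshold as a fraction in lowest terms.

4/5

player A: cooperation gives 5 each period; deviation gives 17 once then 2 forever.
  5/(1−δ) ≥ 17 + 2δ/(1−δ) ⇒ δ ≥ 12/15 = 4/5.
player B: cooperation gives 18 each period; deviation gives 23 once then 7 forever.
  δ ≥ 5/16.
Both must hold, so the binding constraint is player A's: δ ≥ 4/5.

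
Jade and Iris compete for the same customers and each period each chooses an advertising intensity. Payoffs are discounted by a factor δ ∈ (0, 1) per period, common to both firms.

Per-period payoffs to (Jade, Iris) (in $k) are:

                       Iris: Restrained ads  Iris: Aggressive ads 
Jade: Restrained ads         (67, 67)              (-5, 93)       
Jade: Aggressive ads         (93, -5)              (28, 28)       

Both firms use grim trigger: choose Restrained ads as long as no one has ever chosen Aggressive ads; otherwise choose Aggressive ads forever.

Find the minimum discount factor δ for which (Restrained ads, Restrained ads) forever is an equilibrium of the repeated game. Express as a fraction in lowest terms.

2/5

One-period gain from deviating is 93 − 67 = 26. The loss is 67 − 28 = 39 in every subsequent period, with present value 39·δ/(1−δ).
Deviation is unprofitable when 39·δ/(1−δ) ≥ 26, i.e. δ/(1−δ) ≥ 2/3.
Equivalently δ ≥ 26/(26+39) = 2/5.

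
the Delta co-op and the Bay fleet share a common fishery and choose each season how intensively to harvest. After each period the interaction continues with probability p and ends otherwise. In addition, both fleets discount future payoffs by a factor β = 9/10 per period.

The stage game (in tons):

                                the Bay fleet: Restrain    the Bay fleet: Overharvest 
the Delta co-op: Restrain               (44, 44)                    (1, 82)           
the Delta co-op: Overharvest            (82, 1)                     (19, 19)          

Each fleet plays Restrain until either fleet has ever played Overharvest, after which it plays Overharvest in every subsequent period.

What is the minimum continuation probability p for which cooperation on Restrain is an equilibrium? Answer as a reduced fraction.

380/567

Expected continuation weight on next period's payoff is β·p = 9/10·p, which plays the role of the discount factor.
Cooperation requires 9/10·p ≥ (82−44)/(82−19) = 38/63, hence p ≥ 380/567.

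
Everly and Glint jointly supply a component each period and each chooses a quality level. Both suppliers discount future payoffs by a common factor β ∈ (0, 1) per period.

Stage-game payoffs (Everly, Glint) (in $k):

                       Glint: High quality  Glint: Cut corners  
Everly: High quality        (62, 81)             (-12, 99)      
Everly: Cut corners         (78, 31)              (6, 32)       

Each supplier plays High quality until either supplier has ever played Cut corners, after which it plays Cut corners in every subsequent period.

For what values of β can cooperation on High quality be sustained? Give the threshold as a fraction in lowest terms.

18/67

Everly's threshold: (78−62)/(78−6) = 2/9.
Glint's threshold: (99−81)/(99−32) = 18/67.
2/9 < 18/67, so Glint binds and β* = 18/67.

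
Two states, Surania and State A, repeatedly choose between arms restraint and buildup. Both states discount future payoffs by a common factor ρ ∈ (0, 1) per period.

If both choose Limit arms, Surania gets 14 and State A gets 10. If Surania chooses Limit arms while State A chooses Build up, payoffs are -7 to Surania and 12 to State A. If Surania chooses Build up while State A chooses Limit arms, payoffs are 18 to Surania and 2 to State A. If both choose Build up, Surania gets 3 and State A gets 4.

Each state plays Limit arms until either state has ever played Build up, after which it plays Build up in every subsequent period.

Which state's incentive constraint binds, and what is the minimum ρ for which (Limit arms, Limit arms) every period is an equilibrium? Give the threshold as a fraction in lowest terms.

Surania; ρ ≥ 4/15

Surania's threshold: (18−14)/(18−3) = 4/15.
State A's threshold: (12−10)/(12−4) = 1/4.
4/15 > 1/4, so Surania binds and ρ* = 4/15.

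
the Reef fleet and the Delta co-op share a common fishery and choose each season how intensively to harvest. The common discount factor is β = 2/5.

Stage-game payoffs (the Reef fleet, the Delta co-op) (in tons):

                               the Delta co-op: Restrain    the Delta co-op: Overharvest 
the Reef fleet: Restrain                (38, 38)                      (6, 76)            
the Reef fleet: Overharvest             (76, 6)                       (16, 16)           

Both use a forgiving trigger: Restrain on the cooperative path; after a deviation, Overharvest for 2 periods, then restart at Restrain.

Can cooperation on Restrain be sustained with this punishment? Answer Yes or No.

IC: β+…+β^2 ≥ (76−38)/(38−16) = 19/11.
At β = 2/5: partial sum = 0.5600 < 1.7273. Cooperation not sustainable.

No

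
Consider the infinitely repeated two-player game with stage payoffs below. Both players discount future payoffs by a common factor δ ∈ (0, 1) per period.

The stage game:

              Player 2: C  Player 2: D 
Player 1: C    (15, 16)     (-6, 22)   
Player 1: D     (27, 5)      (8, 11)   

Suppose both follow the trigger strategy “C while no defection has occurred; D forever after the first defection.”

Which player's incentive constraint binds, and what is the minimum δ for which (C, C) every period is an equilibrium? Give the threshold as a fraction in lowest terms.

For Player 1: deviation gain 27−15 = 12, per-period punishment loss 15−8 = 7. IC gives δ ≥ 12/19.
For Player 2: gain 6, loss 5 per period, so δ ≥ 6/11.
The tighter constraint is Player 1's, so cooperation needs δ ≥ 12/19.

Player 1; δ ≥ 12/19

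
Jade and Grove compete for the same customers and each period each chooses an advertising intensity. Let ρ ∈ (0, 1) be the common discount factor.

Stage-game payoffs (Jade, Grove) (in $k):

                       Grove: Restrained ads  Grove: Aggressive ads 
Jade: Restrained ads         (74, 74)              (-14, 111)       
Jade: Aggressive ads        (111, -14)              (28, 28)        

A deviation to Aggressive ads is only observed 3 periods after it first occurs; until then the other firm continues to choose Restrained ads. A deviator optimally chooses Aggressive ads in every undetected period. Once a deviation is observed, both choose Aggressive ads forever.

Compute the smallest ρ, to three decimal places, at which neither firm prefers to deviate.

Deviating for the 3 undetected periods gains 111−74 = 37 per period over cooperation, then loses 74−28 = 46 per period forever once punishment starts.
Gain: 37(1 + ρ + … + ρ^2); loss: 46·ρ^3/(1−ρ).
No profitable deviation ⇔ 37(1−ρ^3) ≤ 46·ρ^3, i.e. ρ^3 ≥ 37/(37+46) = 37/83.
Hence ρ ≥ (37/83)^(1/3) ≈ 0.764.

0.764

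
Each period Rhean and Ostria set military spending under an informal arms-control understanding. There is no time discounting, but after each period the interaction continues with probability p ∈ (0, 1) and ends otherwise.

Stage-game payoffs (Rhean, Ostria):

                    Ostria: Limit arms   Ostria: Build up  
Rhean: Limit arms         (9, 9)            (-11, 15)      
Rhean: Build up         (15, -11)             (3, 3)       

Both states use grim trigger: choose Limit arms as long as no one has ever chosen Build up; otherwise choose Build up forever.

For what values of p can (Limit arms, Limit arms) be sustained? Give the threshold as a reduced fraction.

1/2

Expected cooperation value is 9 + p·9 + p²·9 + … = 9/(1−p); deviation gives 15 + p·3/(1−p).
9 ≥ 15(1−p) + 3p ⇒ 12p ≥ 6 ⇒ p ≥ 6/12 = 1/2.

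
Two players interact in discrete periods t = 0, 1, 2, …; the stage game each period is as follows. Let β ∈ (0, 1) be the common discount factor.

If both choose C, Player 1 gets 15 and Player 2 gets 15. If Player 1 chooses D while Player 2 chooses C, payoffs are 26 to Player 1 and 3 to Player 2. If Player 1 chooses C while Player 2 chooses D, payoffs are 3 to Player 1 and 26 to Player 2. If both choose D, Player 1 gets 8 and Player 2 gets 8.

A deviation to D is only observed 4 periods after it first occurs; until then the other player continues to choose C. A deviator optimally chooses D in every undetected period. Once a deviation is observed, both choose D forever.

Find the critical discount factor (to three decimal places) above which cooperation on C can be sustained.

0.884

Deviating for the 4 undetected periods gains 26−15 = 11 per period over cooperation, then loses 15−8 = 7 per period forever once punishment starts.
Gain: 11(1 + β + … + β^3); loss: 7·β^4/(1−β).
No profitable deviation ⇔ 11(1−β^4) ≤ 7·β^4, i.e. β^4 ≥ 11/(11+7) = 11/18.
Hence β ≥ (11/18)^(1/4) ≈ 0.884.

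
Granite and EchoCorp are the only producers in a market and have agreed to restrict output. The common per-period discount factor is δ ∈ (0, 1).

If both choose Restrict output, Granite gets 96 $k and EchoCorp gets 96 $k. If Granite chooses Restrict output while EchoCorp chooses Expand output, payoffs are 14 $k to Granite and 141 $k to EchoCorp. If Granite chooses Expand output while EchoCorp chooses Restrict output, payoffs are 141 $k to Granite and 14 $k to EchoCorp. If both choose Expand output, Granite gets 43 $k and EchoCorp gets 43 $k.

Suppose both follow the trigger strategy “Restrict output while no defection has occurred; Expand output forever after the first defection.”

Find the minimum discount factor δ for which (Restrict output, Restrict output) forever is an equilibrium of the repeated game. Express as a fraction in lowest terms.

Cooperation forever yields 96 each period: 96/(1−δ).
Deviating yields 141 once, then 43 forever: 141 + 43δ/(1−δ).
No profitable deviation requires 96/(1−δ) ≥ 141 + 43δ/(1−δ).
Multiplying by (1−δ): 96 ≥ 141(1−δ) + 43δ = 141 − 98δ.
So 98δ ≥ 45, i.e. δ ≥ 45/98.

45/98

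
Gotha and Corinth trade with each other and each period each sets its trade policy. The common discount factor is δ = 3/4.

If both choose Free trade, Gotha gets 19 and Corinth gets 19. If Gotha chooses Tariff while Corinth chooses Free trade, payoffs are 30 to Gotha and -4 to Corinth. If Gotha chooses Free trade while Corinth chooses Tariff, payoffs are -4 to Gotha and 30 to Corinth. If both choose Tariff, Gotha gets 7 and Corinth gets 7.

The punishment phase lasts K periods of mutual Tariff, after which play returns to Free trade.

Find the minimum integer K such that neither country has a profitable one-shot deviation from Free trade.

No profitable deviation requires (19−7)(δ+…+δ^K) ≥ 30−19, i.e. δ+…+δ^K ≥ 11/12 ≈ 0.9167.
With δ = 3/4, the partial sums are K=1: 0.7500, K=2: 1.3125.
K = 2 is the first length at which the sum reaches 0.9167.

2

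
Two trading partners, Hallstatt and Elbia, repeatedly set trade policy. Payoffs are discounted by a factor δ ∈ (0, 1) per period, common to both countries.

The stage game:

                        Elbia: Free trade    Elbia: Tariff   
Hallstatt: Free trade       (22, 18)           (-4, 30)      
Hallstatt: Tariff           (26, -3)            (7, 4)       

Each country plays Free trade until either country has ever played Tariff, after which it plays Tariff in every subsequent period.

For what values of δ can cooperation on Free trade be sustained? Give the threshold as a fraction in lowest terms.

Hallstatt's threshold: (26−22)/(26−7) = 4/19.
Elbia's threshold: (30−18)/(30−4) = 6/13.
4/19 < 6/13, so Elbia binds and δ* = 6/13.

6/13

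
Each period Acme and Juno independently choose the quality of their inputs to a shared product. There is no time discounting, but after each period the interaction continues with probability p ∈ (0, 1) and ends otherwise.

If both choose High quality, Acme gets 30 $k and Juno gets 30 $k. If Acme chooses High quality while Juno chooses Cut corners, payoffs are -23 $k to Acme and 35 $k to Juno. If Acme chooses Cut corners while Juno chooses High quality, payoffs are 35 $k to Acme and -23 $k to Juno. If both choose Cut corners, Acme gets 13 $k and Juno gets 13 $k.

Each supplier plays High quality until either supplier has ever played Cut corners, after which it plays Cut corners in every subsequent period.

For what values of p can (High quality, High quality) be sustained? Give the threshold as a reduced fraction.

Expected cooperation value is 30 + p·30 + p²·30 + … = 30/(1−p); deviation gives 35 + p·13/(1−p).
30 ≥ 35(1−p) + 13p ⇒ 22p ≥ 5 ⇒ p ≥ 5/22.

5/22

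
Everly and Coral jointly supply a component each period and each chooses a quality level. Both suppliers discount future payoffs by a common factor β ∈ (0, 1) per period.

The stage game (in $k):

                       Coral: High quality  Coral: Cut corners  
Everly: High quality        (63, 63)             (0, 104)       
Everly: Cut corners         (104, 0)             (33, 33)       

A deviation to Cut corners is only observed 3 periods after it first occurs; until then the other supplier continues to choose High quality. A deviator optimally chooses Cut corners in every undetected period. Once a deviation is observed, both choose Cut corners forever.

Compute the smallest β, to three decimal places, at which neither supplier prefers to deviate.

The best deviation is to choose Cut corners for all 3 undetected periods, earning 104 each, then 33 forever once detected.
Deviation value: 104(1−β^3)/(1−β) + 33β^3/(1−β); cooperation value: 63/(1−β).
IC: 63 ≥ 104(1−β^3) + 33β^3 = 104 − 71β^3.
So β^3 ≥ 41/71, giving β ≥ (41/71)^(1/3) ≈ 0.833.

0.833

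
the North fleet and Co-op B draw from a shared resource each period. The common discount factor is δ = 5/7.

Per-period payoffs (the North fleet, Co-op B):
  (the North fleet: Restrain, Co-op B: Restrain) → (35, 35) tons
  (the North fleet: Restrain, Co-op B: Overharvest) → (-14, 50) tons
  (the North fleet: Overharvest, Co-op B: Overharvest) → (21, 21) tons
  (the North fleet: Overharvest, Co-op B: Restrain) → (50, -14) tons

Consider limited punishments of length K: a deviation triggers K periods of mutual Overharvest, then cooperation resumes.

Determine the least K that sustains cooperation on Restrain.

2

IC: δ(1−δ^K)/(1−δ) ≥ (50−35)/(35−21) = 15/14.
With δ = 5/7: need 1 − δ^K ≥ 15/14·(1−5/7)/(5/7), i.e. δ^K ≤ 0.5714.
Since (5/7)^1 = 0.7143 and (5/7)^2 = 0.5102, the smallest such K is 2.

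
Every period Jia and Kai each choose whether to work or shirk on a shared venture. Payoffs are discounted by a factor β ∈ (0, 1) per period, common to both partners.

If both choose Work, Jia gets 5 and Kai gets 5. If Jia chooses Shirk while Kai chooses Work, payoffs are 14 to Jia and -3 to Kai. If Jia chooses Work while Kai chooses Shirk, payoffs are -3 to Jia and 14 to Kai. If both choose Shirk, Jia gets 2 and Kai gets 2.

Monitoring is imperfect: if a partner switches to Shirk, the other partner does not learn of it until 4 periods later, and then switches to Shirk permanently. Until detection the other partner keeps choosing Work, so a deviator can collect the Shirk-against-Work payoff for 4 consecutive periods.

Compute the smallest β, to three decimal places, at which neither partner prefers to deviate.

0.931

The best deviation is to choose Shirk for all 4 undetected periods, earning 14 each, then 2 forever once detected.
Deviation value: 14(1−β^4)/(1−β) + 2β^4/(1−β); cooperation value: 5/(1−β).
IC: 5 ≥ 14(1−β^4) + 2β^4 = 14 − 12β^4.
So β^4 ≥ 9/12 = 3/4, giving β ≥ (3/4)^(1/4) ≈ 0.931.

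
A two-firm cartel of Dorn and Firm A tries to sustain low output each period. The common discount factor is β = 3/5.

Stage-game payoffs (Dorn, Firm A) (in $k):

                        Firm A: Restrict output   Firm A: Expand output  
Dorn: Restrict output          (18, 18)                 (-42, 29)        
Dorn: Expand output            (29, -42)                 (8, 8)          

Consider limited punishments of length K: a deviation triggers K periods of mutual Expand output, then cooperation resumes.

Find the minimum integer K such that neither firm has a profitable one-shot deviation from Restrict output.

IC: β(1−β^K)/(1−β) ≥ (29−18)/(18−8) = 11/10.
With β = 3/5: need 1 − β^K ≥ 11/10·(1−3/5)/(3/5), i.e. β^K ≤ 0.2667.
Since (3/5)^2 = 0.3600 and (3/5)^3 = 0.2160, the smallest such K is 3.

3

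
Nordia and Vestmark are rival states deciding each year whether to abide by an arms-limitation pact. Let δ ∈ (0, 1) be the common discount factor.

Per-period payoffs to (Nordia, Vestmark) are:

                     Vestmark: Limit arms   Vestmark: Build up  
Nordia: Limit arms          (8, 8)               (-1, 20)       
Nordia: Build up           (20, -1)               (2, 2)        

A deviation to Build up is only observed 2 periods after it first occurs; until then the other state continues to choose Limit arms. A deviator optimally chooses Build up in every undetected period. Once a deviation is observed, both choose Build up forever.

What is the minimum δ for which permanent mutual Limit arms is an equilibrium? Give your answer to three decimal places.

0.816

The best deviation is to choose Build up for all 2 undetected periods, earning 20 each, then 2 forever once detected.
Deviation value: 20(1−δ^2)/(1−δ) + 2δ^2/(1−δ); cooperation value: 8/(1−δ).
IC: 8 ≥ 20(1−δ^2) + 2δ^2 = 20 − 18δ^2.
So δ^2 ≥ 12/18 = 2/3, giving δ ≥ (2/3)^(1/2) ≈ 0.816.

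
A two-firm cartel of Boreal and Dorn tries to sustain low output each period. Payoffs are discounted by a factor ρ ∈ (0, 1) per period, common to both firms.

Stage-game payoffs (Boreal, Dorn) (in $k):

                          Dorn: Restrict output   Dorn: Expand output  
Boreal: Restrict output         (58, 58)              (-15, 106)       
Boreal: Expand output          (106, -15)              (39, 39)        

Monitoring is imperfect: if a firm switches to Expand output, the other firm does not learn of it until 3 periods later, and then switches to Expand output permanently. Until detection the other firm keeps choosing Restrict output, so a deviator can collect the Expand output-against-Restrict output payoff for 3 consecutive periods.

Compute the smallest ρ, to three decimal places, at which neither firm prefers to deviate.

0.895

The best deviation is to choose Expand output for all 3 undetected periods, earning 106 each, then 39 forever once detected.
Deviation value: 106(1−ρ^3)/(1−ρ) + 39ρ^3/(1−ρ); cooperation value: 58/(1−ρ).
IC: 58 ≥ 106(1−ρ^3) + 39ρ^3 = 106 − 67ρ^3.
So ρ^3 ≥ 48/67, giving ρ ≥ (48/67)^(1/3) ≈ 0.895.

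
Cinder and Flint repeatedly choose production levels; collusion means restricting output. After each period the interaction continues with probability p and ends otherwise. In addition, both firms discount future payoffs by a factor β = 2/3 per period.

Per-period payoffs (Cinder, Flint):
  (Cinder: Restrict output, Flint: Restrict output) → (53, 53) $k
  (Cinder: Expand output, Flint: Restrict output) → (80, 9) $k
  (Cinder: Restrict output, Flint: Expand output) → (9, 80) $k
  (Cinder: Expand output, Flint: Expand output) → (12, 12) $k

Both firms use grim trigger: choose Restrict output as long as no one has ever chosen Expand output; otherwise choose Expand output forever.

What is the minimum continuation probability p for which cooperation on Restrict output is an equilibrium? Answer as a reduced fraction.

81/136

With continuation probability p and discount β, the effective per-period discount factor is βp.
Grim-trigger IC: βp ≥ (80−53)/(80−12) = 27/68.
So p ≥ (27/68)/(2/3) = 81/136.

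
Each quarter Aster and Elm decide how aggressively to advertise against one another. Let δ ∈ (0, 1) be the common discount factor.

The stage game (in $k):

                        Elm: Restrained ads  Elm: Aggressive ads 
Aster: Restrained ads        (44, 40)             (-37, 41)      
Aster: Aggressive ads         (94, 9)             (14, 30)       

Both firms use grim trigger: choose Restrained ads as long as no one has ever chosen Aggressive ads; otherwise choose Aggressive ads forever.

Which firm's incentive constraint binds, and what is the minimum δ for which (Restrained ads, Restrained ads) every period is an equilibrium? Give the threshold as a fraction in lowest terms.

Aster; δ ≥ 5/8

For Aster: deviation gain 94−44 = 50, per-period punishment loss 44−14 = 30. IC gives δ ≥ 50/80 = 5/8.
For Elm: gain 1, loss 10 per period, so δ ≥ 1/11.
The tighter constraint is Aster's, so cooperation needs δ ≥ 5/8.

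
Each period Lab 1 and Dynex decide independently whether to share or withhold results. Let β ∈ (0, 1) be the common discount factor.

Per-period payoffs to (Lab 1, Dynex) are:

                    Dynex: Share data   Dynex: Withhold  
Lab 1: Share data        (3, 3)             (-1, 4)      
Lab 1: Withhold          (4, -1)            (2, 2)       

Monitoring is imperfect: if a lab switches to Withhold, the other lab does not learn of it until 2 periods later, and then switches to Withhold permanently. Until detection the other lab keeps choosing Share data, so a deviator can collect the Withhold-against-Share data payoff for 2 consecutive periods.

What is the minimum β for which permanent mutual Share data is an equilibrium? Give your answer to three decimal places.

0.707

A deviator earns 4 for 2 periods, then 2 forever; cooperating earns 3 forever. Multiplying the IC by (1−β):
3 ≥ 4(1−β^2) + 2β^2, so 2·β^2 ≥ 1 and β^2 ≥ 1/2.
β ≥ (1/2)^(1/2) ≈ 0.707.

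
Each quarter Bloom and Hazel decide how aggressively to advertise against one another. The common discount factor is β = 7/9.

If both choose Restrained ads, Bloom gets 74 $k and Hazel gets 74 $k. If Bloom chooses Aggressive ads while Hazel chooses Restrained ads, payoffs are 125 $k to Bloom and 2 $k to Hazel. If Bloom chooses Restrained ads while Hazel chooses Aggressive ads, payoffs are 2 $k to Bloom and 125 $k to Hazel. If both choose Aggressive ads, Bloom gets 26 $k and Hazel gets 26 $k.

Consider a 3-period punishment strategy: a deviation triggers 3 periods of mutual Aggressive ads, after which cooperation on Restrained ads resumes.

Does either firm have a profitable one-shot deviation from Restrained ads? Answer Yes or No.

No

Comparing payoff streams over the 4 periods until play realigns: cooperate → 74(1+β+…+β^3); deviate → 125 + 26(β+…+β^3).
Cooperation is sustained iff (74−26)(β+…+β^3) ≥ 125−74.
β+…+β^3 = 7/9·(1−(7/9)^3)/(1−7/9) = 1.8532, and (125−74)/(74−26) = 1.0625.
1.8532 ≥ 1.0625, so cooperation is sustainable.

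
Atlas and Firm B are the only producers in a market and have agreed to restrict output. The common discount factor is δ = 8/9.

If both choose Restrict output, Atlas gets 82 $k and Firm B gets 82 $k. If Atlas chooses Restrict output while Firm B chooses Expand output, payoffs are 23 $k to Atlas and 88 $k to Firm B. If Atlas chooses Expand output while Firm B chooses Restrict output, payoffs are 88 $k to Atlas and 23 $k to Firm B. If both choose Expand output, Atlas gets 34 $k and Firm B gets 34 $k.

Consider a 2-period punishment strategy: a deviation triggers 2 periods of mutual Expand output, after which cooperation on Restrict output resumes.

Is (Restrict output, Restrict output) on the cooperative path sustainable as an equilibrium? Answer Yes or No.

Yes

IC: δ+…+δ^2 ≥ (88−82)/(82−34) = 1/8.
At δ = 8/9: partial sum = 1.6790 ≥ 0.1250. Cooperation sustainable.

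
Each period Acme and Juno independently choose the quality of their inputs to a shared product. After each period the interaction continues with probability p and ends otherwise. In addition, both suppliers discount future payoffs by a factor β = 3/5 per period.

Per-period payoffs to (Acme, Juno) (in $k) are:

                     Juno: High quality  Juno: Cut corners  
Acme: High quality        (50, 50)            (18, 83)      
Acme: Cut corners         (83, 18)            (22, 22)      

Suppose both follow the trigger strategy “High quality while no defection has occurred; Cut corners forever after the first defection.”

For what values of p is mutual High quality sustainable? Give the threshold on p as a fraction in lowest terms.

55/61

With continuation probability p and discount β, the effective per-period discount factor is βp.
Grim-trigger IC: βp ≥ (83−50)/(83−22) = 33/61.
So p ≥ (33/61)/(3/5) = 55/61.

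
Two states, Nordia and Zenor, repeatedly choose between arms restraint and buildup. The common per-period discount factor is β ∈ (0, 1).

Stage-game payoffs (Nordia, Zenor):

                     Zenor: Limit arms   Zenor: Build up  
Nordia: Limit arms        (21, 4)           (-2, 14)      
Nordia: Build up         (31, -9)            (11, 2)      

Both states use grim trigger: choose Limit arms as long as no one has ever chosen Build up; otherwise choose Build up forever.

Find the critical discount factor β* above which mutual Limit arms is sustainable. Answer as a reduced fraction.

5/6

Nordia's threshold: (31−21)/(31−11) = 1/2.
Zenor's threshold: (14−4)/(14−2) = 5/6.
1/2 < 5/6, so Zenor binds and β* = 5/6.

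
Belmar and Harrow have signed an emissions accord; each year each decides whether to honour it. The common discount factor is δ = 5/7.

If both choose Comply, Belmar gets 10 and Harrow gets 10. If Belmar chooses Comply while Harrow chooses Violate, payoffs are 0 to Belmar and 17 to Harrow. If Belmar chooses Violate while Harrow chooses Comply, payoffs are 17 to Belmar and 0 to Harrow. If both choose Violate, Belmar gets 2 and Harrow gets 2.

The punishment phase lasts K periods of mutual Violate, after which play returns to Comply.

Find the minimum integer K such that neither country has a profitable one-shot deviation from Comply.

No profitable deviation requires (10−2)(δ+…+δ^K) ≥ 17−10, i.e. δ+…+δ^K ≥ 7/8 ≈ 0.8750.
With δ = 5/7, the partial sums are K=1: 0.7143, K=2: 1.2245.
K = 2 is the first length at which the sum reaches 0.8750.

2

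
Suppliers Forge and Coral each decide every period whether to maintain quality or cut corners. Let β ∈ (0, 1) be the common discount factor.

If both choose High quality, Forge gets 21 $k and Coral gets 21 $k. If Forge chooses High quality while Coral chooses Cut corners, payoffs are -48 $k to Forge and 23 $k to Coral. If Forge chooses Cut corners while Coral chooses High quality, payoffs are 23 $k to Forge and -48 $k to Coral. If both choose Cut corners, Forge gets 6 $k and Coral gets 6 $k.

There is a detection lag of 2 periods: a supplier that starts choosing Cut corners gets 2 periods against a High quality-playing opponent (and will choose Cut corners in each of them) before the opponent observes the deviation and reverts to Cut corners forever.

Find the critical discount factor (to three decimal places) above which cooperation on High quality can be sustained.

A deviator earns 23 for 2 periods, then 6 forever; cooperating earns 21 forever. Multiplying the IC by (1−β):
21 ≥ 23(1−β^2) + 6β^2, so 17·β^2 ≥ 2 and β^2 ≥ 2/17.
β ≥ (2/17)^(1/2) ≈ 0.343.

0.343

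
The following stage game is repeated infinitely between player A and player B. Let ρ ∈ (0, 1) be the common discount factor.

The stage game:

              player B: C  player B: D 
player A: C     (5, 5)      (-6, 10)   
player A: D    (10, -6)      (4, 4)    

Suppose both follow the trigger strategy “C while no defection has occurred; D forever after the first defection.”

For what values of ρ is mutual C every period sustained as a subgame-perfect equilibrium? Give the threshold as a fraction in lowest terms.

One-period gain from deviating is 10 − 5 = 5. The loss is 5 − 4 = 1 in every subsequent period, with present value 1·ρ/(1−ρ).
Deviation is unprofitable when 1·ρ/(1−ρ) ≥ 5, i.e. ρ/(1−ρ) ≥ 5.
Equivalently ρ ≥ 5/(5+1) = 5/6.

5/6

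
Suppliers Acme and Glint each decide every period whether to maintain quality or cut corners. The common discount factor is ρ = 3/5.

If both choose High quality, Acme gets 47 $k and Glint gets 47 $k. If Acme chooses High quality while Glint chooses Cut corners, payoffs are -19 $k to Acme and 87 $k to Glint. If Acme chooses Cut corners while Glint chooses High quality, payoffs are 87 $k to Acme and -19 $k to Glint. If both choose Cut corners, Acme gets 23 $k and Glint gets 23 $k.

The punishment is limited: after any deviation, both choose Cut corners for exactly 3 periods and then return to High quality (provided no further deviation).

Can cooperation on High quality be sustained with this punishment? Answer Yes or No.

A one-shot deviation gives 87 now, then 23 for 3 periods, then back to 47.
Gain from deviating: (87−47) today; loss: (47−23) in each of the next 3 periods.
No-deviation condition: (47−23)(ρ+…+ρ^3) ≥ 87−47, i.e. ρ+…+ρ^3 ≥ 5/3.
At ρ = 3/5: ρ+…+ρ^3 = 1.1760 < 1.6667.
So cooperation is not sustainable.

No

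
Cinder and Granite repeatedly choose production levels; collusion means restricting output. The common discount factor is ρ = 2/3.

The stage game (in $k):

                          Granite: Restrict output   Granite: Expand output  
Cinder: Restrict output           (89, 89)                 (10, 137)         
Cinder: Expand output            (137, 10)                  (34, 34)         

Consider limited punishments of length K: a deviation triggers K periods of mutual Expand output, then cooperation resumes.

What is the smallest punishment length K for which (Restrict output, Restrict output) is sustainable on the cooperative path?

Need Σ_{k=1}^{K} ρ^k ≥ (137−89)/(89−34) = 0.8727 at ρ = 2/3.
At K = 1 the sum is 0.6667 < 0.8727; at K = 2 it is 1.1111 ≥ 0.8727.
So the minimum punishment length is K = 2.

2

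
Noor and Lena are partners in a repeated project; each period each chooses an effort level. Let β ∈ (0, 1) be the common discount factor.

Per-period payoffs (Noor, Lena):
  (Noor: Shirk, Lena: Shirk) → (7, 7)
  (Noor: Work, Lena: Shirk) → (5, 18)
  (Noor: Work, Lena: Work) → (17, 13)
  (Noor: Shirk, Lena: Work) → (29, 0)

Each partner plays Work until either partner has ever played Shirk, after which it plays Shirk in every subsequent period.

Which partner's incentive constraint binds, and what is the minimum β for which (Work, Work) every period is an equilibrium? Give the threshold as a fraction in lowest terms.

Noor; β ≥ 6/11

For Noor: deviation gain 29−17 = 12, per-period punishment loss 17−7 = 10. IC gives β ≥ 12/22 = 6/11.
For Lena: gain 5, loss 6 per period, so β ≥ 5/11.
The tighter constraint is Noor's, so cooperation needs β ≥ 6/11.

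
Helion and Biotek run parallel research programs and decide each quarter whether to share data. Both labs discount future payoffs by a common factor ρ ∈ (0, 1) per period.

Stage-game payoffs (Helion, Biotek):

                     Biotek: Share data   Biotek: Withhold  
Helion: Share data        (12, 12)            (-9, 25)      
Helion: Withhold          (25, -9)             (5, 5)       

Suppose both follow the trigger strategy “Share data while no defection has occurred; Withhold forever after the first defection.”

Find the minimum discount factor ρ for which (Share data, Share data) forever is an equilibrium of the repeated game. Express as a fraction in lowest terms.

13/20

12/(1−ρ) ≥ 25 + 5ρ/(1−ρ)
12 ≥ 25 − 20ρ
ρ ≥ 13/20.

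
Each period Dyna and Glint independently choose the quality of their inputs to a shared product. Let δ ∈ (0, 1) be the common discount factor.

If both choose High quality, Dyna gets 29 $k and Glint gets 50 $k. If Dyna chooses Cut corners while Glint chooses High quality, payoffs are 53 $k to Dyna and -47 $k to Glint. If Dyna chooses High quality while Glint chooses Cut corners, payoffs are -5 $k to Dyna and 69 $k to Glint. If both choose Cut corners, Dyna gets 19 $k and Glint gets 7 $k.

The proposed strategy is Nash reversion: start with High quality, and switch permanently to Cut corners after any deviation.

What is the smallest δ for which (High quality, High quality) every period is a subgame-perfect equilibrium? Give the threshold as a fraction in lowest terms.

12/17

For Dyna: deviation gain 53−29 = 24, per-period punishment loss 29−19 = 10. IC gives δ ≥ 24/34 = 12/17.
For Glint: gain 19, loss 43 per period, so δ ≥ 19/62.
The tighter constraint is Dyna's, so cooperation needs δ ≥ 12/17.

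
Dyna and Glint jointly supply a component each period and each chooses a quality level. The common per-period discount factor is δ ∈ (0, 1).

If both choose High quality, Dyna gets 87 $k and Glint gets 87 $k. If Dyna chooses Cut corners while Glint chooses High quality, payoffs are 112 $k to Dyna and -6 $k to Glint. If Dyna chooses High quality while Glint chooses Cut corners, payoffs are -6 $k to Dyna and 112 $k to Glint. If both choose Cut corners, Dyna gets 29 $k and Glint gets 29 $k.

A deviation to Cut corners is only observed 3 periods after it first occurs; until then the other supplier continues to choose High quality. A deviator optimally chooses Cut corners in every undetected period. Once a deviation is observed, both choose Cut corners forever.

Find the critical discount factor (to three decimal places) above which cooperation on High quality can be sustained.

0.670

The best deviation is to choose Cut corners for all 3 undetected periods, earning 112 each, then 29 forever once detected.
Deviation value: 112(1−δ^3)/(1−δ) + 29δ^3/(1−δ); cooperation value: 87/(1−δ).
IC: 87 ≥ 112(1−δ^3) + 29δ^3 = 112 − 83δ^3.
So δ^3 ≥ 25/83, giving δ ≥ (25/83)^(1/3) ≈ 0.670.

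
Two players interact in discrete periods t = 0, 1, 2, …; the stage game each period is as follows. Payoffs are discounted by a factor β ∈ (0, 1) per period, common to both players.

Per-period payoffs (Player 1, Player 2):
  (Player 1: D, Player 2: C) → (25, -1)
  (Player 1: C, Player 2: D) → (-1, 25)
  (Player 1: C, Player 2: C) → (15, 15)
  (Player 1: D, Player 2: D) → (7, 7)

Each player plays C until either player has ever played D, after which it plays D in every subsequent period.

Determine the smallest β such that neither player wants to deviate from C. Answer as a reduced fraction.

5/9

One-period gain from deviating is 25 − 15 = 10. The loss is 15 − 7 = 8 in every subsequent period, with present value 8·β/(1−β).
Deviation is unprofitable when 8·β/(1−β) ≥ 10, i.e. β/(1−β) ≥ 5/4.
Equivalently β ≥ 10/(10+8) = 5/9.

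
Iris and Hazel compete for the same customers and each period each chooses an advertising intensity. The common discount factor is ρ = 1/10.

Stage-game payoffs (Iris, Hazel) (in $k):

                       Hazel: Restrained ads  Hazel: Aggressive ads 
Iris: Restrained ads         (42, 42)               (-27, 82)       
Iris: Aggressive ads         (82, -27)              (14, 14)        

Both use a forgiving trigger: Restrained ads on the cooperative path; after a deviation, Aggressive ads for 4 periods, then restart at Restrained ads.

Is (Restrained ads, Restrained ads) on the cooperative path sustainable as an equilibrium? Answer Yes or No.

A one-shot deviation gives 82 now, then 14 for 4 periods, then back to 42.
Gain from deviating: (82−42) today; loss: (42−14) in each of the next 4 periods.
No-deviation condition: (42−14)(ρ+…+ρ^4) ≥ 82−42, i.e. ρ+…+ρ^4 ≥ 10/7.
At ρ = 1/10: ρ+…+ρ^4 = 0.1111 < 1.4286.
So cooperation is not sustainable.

No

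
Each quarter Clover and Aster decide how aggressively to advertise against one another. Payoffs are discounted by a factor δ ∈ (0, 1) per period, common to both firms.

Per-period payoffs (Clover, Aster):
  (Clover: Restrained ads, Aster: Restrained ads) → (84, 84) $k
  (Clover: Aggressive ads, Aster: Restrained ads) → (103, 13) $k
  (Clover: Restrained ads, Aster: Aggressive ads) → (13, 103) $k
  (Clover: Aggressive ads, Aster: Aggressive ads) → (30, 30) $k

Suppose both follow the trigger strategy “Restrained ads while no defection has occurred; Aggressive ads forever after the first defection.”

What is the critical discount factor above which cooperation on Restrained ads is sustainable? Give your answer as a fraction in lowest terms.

19/73

Cooperation forever yields 84 each period: 84/(1−δ).
Deviating yields 103 once, then 30 forever: 103 + 30δ/(1−δ).
No profitable deviation requires 84/(1−δ) ≥ 103 + 30δ/(1−δ).
Multiplying by (1−δ): 84 ≥ 103(1−δ) + 30δ = 103 − 73δ.
So 73δ ≥ 19, i.e. δ ≥ 19/73.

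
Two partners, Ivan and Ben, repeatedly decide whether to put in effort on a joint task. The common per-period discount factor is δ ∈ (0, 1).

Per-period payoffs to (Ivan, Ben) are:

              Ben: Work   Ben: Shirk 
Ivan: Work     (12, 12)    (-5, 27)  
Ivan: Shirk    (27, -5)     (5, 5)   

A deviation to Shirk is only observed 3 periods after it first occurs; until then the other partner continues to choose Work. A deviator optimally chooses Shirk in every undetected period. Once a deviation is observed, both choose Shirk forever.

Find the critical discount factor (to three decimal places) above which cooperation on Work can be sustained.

The best deviation is to choose Shirk for all 3 undetected periods, earning 27 each, then 5 forever once detected.
Deviation value: 27(1−δ^3)/(1−δ) + 5δ^3/(1−δ); cooperation value: 12/(1−δ).
IC: 12 ≥ 27(1−δ^3) + 5δ^3 = 27 − 22δ^3.
So δ^3 ≥ 15/22, giving δ ≥ (15/22)^(1/3) ≈ 0.880.

0.880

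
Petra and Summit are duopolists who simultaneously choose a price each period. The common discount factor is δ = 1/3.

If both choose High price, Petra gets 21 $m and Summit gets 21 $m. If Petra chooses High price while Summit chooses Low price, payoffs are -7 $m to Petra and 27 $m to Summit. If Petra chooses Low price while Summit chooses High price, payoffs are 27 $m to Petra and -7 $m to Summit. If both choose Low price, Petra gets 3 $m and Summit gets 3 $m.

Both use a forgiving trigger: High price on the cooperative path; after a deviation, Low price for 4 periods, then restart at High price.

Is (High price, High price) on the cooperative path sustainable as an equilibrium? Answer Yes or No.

Yes

A one-shot deviation gives 27 now, then 3 for 4 periods, then back to 21.
Gain from deviating: (27−21) today; loss: (21−3) in each of the next 4 periods.
No-deviation condition: (21−3)(δ+…+δ^4) ≥ 27−21, i.e. δ+…+δ^4 ≥ 1/3.
At δ = 1/3: δ+…+δ^4 = 0.4938 ≥ 0.3333.
So cooperation is sustainable.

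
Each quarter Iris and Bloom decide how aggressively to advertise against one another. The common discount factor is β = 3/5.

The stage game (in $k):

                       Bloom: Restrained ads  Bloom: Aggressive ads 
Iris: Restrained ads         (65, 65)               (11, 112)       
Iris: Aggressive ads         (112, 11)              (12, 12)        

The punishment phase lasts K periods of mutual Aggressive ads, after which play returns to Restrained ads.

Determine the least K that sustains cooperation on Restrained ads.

2

IC: β(1−β^K)/(1−β) ≥ (112−65)/(65−12) = 47/53.
With β = 3/5: need 1 − β^K ≥ 47/53·(1−3/5)/(3/5), i.e. β^K ≤ 0.4088.
Since (3/5)^1 = 0.6000 and (3/5)^2 = 0.3600, the smallest such K is 2.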